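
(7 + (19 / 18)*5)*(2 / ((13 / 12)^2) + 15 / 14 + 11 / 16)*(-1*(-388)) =108090301 / 6552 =16497.30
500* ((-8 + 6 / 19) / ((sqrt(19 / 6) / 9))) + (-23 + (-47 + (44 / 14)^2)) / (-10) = 1473 / 245 - 657000* sqrt(114) / 361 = -19425.68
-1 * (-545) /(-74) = -545 /74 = -7.36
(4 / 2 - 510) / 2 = -254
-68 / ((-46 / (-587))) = -867.74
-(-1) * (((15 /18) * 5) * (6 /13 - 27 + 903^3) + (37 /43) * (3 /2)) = 3429997451093 /1118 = 3067976253.21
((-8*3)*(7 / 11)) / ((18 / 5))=-140 / 33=-4.24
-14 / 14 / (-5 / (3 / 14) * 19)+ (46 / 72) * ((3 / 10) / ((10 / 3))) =3179 / 53200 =0.06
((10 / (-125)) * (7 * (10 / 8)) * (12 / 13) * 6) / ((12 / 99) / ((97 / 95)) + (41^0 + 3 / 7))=-2823282 / 1126775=-2.51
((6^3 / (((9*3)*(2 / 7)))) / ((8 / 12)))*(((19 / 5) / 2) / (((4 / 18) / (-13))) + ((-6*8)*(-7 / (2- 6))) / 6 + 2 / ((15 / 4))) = -52339 / 10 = -5233.90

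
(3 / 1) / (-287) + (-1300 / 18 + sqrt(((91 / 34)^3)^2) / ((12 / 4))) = -6684397777 / 101522232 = -65.84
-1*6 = -6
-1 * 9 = -9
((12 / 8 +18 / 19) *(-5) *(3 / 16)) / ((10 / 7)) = -1953 / 1216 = -1.61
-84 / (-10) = 42 / 5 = 8.40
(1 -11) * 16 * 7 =-1120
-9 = -9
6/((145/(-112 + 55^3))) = 997578/145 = 6879.85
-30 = -30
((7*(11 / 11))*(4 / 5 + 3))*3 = 399 / 5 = 79.80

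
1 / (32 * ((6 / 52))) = 0.27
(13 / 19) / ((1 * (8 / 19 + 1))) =13 / 27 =0.48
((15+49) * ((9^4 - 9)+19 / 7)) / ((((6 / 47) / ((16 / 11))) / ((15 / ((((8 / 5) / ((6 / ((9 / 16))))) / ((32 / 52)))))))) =883302809600 / 3003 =294140129.74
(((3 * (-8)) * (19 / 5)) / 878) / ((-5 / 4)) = 912 / 10975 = 0.08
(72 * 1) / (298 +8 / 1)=4 / 17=0.24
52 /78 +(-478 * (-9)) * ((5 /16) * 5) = 161341 /24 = 6722.54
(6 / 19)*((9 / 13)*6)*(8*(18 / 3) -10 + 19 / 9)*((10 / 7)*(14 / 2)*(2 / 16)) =855 / 13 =65.77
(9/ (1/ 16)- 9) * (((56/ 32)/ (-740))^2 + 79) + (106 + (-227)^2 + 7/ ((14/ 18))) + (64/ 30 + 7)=327603938177/ 5256960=62318.13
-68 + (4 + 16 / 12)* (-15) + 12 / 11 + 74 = -802 / 11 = -72.91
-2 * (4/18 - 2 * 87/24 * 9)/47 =2341/846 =2.77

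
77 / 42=11 / 6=1.83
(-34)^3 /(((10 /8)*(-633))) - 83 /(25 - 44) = 3249799 /60135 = 54.04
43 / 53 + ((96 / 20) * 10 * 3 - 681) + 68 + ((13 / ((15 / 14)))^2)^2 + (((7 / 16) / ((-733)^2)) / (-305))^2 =15645605294381387917849252013 / 737830221125478850080000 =21204.89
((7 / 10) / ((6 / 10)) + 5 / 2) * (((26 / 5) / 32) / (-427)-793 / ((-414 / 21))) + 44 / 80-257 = -108.96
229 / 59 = 3.88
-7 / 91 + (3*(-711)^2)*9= 177437870 / 13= 13649066.92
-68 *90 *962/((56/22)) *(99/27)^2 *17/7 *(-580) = 2146243356400/49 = 43800884824.49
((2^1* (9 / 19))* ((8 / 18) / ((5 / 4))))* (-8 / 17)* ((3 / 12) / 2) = -32 / 1615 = -0.02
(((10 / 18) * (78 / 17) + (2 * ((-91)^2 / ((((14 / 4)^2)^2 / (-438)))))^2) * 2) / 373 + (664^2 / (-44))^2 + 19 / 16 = 9986547288443908757 / 88425295728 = 112937674.75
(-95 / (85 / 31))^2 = 346921 / 289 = 1200.42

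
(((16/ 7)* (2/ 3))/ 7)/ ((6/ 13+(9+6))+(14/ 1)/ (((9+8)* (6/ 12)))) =7072/ 555807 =0.01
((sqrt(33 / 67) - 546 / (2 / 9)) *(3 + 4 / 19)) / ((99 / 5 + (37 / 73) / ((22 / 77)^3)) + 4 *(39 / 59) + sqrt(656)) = -196509503543666040 / 730540611884939 - 7242017209600 *sqrt(90651) / 48946220996290913 + 79979447921720 *sqrt(2211) / 48946220996290913 + 17793636283987200 *sqrt(41) / 730540611884939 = -113.00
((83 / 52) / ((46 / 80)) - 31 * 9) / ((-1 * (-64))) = -82591 / 19136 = -4.32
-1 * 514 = -514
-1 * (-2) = 2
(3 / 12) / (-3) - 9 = -109 / 12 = -9.08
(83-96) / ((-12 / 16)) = 52 / 3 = 17.33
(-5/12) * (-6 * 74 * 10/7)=1850/7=264.29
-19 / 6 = -3.17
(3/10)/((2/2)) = 3/10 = 0.30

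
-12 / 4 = -3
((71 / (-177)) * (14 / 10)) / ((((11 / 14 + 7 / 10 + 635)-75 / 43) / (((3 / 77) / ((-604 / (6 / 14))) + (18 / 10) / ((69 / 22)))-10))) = 1077415115167 / 129191560345320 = 0.01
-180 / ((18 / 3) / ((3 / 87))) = -30 / 29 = -1.03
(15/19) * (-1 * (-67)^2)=-67335/19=-3543.95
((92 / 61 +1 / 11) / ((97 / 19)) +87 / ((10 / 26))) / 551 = 2541908 / 6183265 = 0.41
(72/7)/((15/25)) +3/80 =9621/560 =17.18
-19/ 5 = -3.80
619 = 619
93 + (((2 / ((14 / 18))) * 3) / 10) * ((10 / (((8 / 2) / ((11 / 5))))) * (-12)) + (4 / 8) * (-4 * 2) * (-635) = 90373 / 35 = 2582.09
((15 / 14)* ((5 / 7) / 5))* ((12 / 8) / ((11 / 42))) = 135 / 154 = 0.88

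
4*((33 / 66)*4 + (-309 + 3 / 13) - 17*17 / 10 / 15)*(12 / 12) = -1203914 / 975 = -1234.78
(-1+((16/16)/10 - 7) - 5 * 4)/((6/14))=-651/10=-65.10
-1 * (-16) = 16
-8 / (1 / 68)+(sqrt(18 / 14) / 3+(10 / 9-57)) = -5399 / 9+sqrt(7) / 7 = -599.51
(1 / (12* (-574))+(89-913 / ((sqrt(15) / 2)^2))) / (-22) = 1773279 / 252560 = 7.02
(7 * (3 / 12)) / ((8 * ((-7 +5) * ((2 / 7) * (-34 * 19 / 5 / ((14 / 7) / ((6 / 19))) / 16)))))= 245 / 816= 0.30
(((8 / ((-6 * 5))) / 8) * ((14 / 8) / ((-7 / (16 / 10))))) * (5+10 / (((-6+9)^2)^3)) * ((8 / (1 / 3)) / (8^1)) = 731 / 3645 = 0.20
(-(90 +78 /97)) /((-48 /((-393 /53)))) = -144231 /10282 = -14.03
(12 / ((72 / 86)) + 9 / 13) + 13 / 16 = 9883 / 624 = 15.84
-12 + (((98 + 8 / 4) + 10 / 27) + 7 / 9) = 89.15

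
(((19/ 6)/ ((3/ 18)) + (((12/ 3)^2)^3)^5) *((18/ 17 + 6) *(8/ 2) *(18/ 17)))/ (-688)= -622577612487697377300/ 12427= -50098785908722730.93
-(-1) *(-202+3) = -199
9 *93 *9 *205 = 1544265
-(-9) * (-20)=-180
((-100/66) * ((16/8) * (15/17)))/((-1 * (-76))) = -125/3553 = -0.04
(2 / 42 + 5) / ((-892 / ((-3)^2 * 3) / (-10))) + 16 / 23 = 79831 / 35903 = 2.22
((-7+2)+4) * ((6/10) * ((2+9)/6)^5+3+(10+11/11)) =-342491/12960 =-26.43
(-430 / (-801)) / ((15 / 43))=3698 / 2403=1.54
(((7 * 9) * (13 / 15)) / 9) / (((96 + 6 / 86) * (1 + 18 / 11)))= 43043 / 1796985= 0.02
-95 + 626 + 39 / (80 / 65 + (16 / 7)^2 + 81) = 29606322 / 55709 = 531.45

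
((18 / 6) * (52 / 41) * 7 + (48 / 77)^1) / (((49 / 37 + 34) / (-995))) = -3168004380 / 4126199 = -767.78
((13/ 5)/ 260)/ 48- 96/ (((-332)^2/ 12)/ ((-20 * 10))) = 69126889/ 33067200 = 2.09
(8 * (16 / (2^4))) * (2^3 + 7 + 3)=144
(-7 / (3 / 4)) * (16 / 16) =-28 / 3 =-9.33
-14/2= -7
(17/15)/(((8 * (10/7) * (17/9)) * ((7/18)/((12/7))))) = 81/350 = 0.23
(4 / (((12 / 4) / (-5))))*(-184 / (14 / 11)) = 20240 / 21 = 963.81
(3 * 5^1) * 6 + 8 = 98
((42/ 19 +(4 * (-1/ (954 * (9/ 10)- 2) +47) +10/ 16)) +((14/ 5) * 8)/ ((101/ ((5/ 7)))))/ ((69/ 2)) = 12558044297/ 2268465252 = 5.54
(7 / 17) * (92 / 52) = 161 / 221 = 0.73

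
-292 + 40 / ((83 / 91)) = -20596 / 83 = -248.14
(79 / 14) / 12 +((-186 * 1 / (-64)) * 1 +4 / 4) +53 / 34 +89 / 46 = 2067883 / 262752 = 7.87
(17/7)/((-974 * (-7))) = 17/47726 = 0.00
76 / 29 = 2.62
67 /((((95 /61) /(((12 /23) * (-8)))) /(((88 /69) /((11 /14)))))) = -14647808 /50255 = -291.47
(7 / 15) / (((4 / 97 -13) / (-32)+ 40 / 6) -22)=-0.03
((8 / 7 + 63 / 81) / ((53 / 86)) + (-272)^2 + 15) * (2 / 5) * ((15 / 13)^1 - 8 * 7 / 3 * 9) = -9161450638 / 1855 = -4938787.41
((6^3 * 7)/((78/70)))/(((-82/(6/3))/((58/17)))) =-1023120/9061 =-112.91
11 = 11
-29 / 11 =-2.64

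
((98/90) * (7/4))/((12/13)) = 4459/2160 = 2.06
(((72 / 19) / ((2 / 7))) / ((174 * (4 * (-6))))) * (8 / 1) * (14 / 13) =-196 / 7163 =-0.03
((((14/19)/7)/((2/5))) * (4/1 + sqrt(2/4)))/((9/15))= 25 * sqrt(2)/114 + 100/57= 2.06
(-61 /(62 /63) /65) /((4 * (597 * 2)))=-1281 /6415760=-0.00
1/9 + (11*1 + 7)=163/9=18.11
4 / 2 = 2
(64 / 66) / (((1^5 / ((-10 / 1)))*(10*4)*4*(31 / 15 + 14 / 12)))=-20 / 1067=-0.02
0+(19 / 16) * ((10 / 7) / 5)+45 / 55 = 1.16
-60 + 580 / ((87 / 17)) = 160 / 3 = 53.33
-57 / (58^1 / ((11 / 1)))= -627 / 58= -10.81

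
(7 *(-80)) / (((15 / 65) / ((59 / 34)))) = -214760 / 51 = -4210.98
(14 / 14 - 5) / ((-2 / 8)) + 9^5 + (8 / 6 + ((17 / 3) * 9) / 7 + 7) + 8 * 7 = 1241869 / 21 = 59136.62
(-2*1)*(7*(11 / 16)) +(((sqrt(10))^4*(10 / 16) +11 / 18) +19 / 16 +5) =8593 / 144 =59.67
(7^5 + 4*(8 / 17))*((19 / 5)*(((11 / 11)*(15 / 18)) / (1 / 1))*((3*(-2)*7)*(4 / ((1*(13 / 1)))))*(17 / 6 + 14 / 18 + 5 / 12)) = -5510708035 / 1989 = -2770592.28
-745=-745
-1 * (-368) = 368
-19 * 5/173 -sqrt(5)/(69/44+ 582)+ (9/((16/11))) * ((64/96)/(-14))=-16349/19376 -44 * sqrt(5)/25677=-0.85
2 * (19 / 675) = 38 / 675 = 0.06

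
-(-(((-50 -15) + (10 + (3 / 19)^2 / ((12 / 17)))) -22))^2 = -12351432769 / 2085136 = -5923.56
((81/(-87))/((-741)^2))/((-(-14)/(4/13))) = -6/161002751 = -0.00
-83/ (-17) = 83/ 17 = 4.88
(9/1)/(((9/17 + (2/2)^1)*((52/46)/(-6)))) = -10557/338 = -31.23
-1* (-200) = 200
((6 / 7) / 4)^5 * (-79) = -19197 / 537824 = -0.04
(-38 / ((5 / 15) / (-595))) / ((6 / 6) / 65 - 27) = -2204475 / 877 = -2513.65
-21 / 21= -1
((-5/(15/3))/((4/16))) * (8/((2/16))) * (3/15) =-256/5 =-51.20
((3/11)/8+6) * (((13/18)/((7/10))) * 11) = 3835/56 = 68.48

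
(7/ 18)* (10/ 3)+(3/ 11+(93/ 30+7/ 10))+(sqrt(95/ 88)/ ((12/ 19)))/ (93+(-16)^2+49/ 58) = 551* sqrt(2090)/ 5356824+7973/ 1485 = 5.37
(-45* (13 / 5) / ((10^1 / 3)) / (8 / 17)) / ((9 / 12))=-1989 / 20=-99.45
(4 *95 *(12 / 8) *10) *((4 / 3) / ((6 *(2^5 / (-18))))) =-1425 / 2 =-712.50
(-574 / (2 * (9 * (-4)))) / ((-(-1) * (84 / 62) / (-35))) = -44485 / 216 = -205.95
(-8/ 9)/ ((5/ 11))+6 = 182/ 45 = 4.04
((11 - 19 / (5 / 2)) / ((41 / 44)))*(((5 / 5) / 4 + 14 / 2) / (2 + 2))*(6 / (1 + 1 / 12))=97614 / 2665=36.63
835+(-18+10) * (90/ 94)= 38885/ 47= 827.34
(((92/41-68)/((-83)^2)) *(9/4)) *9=-54594/282449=-0.19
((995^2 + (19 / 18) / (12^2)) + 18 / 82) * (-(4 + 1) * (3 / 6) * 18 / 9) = -526059804535 / 106272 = -4950126.13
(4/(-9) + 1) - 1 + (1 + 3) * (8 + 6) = 500/9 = 55.56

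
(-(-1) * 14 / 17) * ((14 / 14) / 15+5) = 1064 / 255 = 4.17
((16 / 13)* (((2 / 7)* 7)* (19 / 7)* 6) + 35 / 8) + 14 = 42561 / 728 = 58.46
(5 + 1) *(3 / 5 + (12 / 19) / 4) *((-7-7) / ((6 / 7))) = -7056 / 95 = -74.27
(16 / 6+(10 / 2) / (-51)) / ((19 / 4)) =524 / 969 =0.54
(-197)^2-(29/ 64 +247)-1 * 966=2406115/ 64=37595.55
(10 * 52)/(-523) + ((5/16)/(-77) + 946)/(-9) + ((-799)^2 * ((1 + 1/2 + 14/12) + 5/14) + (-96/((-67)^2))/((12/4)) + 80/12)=1930303.58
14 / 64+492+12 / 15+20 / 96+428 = 442189 / 480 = 921.23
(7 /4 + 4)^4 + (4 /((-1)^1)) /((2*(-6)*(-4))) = 839459 /768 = 1093.05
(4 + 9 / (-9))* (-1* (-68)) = 204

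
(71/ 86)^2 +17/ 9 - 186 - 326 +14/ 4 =-33676693/ 66564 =-505.93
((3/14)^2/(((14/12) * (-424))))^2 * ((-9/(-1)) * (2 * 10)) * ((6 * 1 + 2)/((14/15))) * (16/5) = 98415/2313332287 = 0.00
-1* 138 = -138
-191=-191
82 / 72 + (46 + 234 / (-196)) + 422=825455 / 1764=467.95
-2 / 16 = -1 / 8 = -0.12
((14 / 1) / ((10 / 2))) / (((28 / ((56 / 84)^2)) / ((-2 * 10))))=-8 / 9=-0.89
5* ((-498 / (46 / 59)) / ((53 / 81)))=-5949855 / 1219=-4880.93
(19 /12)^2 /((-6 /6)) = -361 /144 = -2.51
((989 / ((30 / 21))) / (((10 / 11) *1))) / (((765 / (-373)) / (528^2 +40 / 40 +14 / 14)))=-103515497.60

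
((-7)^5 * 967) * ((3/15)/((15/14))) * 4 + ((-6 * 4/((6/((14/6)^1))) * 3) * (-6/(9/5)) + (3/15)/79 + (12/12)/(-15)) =-23966642612/1975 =-12135008.92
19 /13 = 1.46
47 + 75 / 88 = 4211 / 88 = 47.85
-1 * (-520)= 520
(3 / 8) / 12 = 1 / 32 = 0.03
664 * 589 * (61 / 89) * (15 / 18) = 59642140 / 267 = 223378.80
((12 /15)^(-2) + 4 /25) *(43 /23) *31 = 918437 /9200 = 99.83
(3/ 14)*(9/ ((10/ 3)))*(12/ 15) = 81/ 175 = 0.46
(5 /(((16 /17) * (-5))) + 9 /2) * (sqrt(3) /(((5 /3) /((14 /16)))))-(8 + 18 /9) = -10 + 231 * sqrt(3) /128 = -6.87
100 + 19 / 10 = 1019 / 10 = 101.90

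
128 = 128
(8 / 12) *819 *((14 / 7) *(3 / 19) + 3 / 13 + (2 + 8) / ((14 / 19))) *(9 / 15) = 87876 / 19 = 4625.05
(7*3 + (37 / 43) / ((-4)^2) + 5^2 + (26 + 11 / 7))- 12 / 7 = 346323 / 4816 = 71.91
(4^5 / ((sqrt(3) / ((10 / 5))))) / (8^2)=18.48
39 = 39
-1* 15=-15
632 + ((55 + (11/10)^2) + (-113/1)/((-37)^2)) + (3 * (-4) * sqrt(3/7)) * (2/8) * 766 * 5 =94204649/136900-11490 * sqrt(21)/7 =-6833.84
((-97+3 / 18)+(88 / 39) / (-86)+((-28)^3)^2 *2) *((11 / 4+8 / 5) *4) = 18748615039317 / 1118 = 16769780893.84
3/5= 0.60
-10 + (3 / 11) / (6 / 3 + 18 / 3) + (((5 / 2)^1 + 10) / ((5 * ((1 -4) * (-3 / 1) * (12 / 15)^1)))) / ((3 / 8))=-9.04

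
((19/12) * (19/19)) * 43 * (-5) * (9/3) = -4085/4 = -1021.25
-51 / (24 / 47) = -799 / 8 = -99.88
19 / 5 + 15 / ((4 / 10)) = 413 / 10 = 41.30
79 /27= 2.93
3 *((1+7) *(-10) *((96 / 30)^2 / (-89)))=12288 / 445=27.61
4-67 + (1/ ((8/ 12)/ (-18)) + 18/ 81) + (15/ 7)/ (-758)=-4287383/ 47754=-89.78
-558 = -558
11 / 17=0.65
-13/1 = -13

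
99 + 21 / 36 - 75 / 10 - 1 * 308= -215.92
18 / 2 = 9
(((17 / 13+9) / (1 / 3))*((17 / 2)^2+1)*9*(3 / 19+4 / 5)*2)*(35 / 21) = 65092.26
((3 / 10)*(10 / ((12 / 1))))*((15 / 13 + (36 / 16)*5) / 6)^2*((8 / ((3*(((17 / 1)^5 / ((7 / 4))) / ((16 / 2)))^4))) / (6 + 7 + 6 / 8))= 44394490 / 22666218554873511957433728777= 0.00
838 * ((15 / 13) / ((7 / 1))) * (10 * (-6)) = -754200 / 91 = -8287.91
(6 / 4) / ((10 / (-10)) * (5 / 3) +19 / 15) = -3.75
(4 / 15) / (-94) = -0.00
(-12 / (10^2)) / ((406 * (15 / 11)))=-11 / 50750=-0.00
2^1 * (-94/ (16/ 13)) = -611/ 4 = -152.75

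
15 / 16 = 0.94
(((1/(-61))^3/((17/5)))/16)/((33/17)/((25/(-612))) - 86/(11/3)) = 0.00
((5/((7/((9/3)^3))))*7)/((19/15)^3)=455625/6859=66.43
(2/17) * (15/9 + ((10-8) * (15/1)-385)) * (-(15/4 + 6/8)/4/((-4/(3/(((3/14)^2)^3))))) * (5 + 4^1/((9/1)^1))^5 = -140907625615108240/81310473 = -1732957888.65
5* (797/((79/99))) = 394515/79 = 4993.86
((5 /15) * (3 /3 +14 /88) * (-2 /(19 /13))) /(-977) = 221 /408386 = 0.00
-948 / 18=-158 / 3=-52.67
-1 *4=-4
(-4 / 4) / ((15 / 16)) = -16 / 15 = -1.07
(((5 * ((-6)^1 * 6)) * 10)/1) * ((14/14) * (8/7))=-14400/7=-2057.14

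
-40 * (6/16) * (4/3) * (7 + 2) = -180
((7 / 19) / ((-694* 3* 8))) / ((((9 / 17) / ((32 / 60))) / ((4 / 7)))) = -34 / 2670165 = -0.00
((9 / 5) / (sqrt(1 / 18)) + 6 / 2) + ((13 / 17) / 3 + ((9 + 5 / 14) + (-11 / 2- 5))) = 754 / 357 + 27* sqrt(2) / 5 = 9.75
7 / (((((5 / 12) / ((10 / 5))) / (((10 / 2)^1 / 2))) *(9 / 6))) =56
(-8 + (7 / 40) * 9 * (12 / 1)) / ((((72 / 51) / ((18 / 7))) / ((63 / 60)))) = 16677 / 800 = 20.85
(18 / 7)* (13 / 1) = 234 / 7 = 33.43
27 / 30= 9 / 10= 0.90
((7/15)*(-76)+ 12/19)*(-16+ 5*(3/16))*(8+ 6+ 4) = 897243/95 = 9444.66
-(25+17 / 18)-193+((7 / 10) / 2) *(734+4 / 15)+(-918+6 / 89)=-17619671 / 20025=-879.88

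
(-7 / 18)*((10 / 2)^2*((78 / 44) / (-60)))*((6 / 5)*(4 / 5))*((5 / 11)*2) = 91 / 363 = 0.25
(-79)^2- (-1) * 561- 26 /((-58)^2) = 11440951 /1682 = 6801.99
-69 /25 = -2.76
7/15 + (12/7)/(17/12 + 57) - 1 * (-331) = 24399764/73605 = 331.50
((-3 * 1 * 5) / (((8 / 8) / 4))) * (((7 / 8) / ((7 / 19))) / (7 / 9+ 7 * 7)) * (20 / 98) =-12825 / 21952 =-0.58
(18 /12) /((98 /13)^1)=39 /196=0.20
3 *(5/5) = 3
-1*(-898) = 898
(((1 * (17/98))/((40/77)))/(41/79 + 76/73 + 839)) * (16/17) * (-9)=-570933/169662850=-0.00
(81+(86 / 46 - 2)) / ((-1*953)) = -1860 / 21919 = -0.08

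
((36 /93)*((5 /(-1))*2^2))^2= 57600 /961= 59.94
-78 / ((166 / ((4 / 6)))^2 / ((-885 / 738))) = 3835 / 2542041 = 0.00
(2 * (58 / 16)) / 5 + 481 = 9649 / 20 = 482.45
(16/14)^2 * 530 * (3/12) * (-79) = -669920/49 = -13671.84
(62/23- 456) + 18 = -10012/23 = -435.30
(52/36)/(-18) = -13/162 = -0.08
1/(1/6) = 6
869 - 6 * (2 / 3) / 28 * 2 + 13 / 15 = 91306 / 105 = 869.58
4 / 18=2 / 9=0.22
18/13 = 1.38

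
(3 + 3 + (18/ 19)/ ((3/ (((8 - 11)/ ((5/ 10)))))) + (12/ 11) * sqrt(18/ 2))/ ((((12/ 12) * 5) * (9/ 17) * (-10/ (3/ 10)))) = -4369/ 52250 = -0.08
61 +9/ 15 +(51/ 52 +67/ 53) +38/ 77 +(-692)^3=-351607509334349/ 1061060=-331373823.66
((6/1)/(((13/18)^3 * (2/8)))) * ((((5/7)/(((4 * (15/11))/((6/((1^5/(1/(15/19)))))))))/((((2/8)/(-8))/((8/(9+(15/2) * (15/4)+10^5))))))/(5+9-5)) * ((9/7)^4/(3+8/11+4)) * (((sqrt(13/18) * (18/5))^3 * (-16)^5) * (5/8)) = 566731881599584960512 * sqrt(26)/24152218683604375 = 119648.51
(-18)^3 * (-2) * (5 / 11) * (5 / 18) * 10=162000 / 11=14727.27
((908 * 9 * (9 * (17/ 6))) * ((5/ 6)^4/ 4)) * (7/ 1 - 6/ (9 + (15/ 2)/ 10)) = 200185625/ 1248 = 160405.15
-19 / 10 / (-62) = 19 / 620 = 0.03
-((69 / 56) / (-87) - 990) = 1607783 / 1624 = 990.01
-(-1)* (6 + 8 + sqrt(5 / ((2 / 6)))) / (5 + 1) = sqrt(15) / 6 + 7 / 3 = 2.98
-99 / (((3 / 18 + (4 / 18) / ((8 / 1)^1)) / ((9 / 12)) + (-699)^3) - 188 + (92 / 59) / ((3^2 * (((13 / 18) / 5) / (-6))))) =2050191 / 7072792275154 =0.00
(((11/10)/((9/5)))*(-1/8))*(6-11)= 55/144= 0.38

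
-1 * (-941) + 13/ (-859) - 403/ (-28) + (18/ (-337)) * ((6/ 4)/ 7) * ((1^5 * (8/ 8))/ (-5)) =955.38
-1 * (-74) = 74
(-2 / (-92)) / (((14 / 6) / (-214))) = -321 / 161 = -1.99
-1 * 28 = -28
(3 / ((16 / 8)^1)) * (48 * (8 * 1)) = 576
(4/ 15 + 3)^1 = 49/ 15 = 3.27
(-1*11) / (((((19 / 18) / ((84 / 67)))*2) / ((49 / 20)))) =-16.00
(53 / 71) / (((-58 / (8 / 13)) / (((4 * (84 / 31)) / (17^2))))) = -71232 / 239805553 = -0.00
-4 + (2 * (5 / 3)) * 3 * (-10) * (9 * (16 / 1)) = -14404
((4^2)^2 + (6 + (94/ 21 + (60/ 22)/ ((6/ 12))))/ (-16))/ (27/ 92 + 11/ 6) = 5419352/ 45199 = 119.90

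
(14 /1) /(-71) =-14 /71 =-0.20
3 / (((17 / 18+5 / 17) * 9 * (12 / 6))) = 0.13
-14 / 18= -7 / 9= -0.78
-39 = -39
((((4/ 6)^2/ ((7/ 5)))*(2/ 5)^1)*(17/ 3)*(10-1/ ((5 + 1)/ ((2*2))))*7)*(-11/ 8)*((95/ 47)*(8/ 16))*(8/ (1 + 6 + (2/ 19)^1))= -7560784/ 102789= -73.56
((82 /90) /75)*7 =287 /3375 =0.09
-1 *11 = -11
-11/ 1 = -11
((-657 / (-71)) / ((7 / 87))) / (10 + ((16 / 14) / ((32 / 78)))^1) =114318 / 12709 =9.00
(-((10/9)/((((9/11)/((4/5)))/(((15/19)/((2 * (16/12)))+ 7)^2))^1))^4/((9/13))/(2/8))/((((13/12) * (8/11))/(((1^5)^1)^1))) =-368481590320066152840412230971/4491796683643936118784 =-82034343.11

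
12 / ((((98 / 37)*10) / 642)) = 71262 / 245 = 290.87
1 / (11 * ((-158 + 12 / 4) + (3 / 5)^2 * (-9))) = -0.00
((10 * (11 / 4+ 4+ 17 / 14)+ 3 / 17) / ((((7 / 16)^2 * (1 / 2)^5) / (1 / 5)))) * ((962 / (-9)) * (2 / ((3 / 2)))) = -299419467776 / 787185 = -380367.34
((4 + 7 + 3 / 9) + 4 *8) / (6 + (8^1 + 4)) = 65 / 27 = 2.41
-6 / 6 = -1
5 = 5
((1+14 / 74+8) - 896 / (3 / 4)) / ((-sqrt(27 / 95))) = 131588 * sqrt(285) / 999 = 2223.68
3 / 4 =0.75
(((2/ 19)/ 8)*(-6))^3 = -27/ 54872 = -0.00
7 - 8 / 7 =5.86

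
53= 53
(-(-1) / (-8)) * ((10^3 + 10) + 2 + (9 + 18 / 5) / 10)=-50663 / 400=-126.66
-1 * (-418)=418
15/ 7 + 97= 694/ 7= 99.14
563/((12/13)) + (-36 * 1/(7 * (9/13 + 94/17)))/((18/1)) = 70440071/115500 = 609.87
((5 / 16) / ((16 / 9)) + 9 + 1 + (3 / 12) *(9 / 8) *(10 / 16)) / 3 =1325 / 384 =3.45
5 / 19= 0.26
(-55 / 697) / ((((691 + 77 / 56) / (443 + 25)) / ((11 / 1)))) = -2265120 / 3860683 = -0.59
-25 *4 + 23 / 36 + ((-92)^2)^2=2579011079 / 36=71639196.64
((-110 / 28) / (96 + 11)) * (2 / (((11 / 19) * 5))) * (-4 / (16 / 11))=209 / 2996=0.07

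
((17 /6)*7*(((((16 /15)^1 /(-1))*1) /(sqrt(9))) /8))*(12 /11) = -476 /495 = -0.96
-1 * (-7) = 7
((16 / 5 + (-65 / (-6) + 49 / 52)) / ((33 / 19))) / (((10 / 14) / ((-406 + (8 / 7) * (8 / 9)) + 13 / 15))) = -28252168883 / 5791500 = -4878.21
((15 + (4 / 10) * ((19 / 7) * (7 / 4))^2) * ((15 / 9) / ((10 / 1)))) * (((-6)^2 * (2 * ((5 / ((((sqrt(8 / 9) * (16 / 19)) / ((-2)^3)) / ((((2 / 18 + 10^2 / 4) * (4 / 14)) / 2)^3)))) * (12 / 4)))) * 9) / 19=-1386624017 * sqrt(2) / 2058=-952858.35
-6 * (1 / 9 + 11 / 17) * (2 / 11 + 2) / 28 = -464 / 1309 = -0.35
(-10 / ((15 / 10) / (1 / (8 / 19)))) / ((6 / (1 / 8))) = -0.33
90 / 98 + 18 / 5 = 1107 / 245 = 4.52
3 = 3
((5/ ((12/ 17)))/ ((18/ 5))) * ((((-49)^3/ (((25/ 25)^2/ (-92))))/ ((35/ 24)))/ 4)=32857685/ 9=3650853.89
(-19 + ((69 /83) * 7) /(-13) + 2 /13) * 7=-145726 /1079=-135.06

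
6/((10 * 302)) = 3/1510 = 0.00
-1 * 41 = -41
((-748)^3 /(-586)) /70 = 104627248 /10255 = 10202.56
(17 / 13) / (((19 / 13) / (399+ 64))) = 7871 / 19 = 414.26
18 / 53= 0.34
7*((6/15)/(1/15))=42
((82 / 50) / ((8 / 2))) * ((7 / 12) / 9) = 287 / 10800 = 0.03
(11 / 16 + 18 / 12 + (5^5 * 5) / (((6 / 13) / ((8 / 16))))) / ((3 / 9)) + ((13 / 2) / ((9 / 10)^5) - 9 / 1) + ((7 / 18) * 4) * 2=47988348917 / 944784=50792.93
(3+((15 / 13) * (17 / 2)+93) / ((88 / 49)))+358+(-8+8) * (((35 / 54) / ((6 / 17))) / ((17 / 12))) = 86995 / 208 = 418.25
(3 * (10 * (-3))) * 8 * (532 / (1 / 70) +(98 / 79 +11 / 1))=-2118907440 / 79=-26821613.16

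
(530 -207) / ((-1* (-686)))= 323 / 686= 0.47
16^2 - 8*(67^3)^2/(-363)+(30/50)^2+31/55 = 18091678765382/9075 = 1993573417.67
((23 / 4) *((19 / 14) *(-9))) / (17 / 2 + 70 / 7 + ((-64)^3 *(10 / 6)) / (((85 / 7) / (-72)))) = -66861 / 2466268364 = -0.00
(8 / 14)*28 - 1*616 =-600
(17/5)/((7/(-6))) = -102/35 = -2.91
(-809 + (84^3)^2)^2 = 123410306448875921071249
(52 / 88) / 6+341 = 45025 / 132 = 341.10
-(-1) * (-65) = -65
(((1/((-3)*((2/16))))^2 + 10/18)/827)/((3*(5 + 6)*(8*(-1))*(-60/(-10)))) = -23/3929904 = -0.00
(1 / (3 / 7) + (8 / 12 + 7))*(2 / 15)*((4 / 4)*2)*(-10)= -80 / 3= -26.67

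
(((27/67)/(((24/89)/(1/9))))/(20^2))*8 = 89/26800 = 0.00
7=7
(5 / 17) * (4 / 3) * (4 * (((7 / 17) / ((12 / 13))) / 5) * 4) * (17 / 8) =182 / 153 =1.19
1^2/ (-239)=-1/ 239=-0.00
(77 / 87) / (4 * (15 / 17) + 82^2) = 1309 / 9950016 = 0.00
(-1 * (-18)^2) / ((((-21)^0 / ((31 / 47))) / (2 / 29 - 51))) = 14834988 / 1363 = 10884.07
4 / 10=0.40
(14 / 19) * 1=0.74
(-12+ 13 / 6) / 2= -59 / 12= -4.92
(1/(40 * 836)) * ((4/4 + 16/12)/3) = 7/300960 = 0.00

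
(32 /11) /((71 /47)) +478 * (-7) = -2611722 /781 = -3344.07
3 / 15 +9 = 46 / 5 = 9.20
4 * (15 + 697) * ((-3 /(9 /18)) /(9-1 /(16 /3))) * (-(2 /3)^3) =729088 /1269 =574.54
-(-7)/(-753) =-7/753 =-0.01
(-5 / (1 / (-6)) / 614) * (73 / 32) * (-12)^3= -59130 / 307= -192.61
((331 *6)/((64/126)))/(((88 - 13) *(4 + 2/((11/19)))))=229383/32800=6.99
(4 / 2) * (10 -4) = 12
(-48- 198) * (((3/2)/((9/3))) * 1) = -123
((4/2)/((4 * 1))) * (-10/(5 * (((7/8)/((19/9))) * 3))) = -152/189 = -0.80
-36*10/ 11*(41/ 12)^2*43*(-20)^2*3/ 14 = -108424500/ 77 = -1408110.39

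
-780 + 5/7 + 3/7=-778.86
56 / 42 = 4 / 3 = 1.33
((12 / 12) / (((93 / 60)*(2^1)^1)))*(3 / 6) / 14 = 5 / 434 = 0.01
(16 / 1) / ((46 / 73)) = 25.39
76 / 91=0.84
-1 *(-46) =46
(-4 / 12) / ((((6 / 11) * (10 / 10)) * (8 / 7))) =-77 / 144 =-0.53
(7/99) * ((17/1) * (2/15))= 238/1485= 0.16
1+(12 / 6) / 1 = 3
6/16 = 3/8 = 0.38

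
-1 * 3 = -3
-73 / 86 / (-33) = 73 / 2838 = 0.03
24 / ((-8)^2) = 3 / 8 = 0.38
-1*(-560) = 560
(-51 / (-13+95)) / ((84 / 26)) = -221 / 1148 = -0.19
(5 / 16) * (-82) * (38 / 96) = -3895 / 384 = -10.14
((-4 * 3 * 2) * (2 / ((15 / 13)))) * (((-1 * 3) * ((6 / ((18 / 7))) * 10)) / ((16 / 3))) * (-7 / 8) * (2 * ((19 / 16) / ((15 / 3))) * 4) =-907.72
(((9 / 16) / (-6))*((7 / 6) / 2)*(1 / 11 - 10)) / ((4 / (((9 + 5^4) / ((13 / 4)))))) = 241871 / 9152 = 26.43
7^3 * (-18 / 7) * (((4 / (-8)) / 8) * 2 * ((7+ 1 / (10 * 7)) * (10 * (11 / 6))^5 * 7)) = 2421703755625 / 216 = 11211591461.23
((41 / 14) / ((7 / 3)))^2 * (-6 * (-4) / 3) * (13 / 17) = 393354 / 40817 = 9.64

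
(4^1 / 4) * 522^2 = 272484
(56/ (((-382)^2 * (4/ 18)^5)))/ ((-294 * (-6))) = 6561/ 16343488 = 0.00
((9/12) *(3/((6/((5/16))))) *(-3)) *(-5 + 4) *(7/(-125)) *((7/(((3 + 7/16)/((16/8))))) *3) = -1323/5500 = -0.24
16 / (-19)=-16 / 19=-0.84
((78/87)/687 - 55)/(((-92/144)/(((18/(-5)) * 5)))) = -236679624/152743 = -1549.53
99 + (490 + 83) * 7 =4110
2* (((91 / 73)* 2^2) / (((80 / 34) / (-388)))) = -600236 / 365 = -1644.48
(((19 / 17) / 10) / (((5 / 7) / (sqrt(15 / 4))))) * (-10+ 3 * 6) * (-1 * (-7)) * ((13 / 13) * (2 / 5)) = 3724 * sqrt(15) / 2125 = 6.79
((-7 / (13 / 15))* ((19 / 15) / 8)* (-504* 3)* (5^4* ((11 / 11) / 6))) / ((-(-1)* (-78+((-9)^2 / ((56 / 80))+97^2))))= 36658125 / 1719302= 21.32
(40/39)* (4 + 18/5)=304/39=7.79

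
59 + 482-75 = 466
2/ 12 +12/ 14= 1.02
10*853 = 8530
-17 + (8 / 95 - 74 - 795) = -84162 / 95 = -885.92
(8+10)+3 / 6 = 37 / 2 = 18.50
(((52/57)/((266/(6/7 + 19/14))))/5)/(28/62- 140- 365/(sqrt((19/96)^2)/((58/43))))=-41323/71475299910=-0.00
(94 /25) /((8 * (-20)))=-47 /2000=-0.02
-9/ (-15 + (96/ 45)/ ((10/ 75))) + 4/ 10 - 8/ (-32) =-167/ 20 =-8.35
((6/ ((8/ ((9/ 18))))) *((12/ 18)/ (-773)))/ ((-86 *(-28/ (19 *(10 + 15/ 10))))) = -437/ 14891072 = -0.00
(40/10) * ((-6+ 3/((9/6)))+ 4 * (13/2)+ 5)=108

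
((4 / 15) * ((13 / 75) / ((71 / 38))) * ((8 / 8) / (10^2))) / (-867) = -494 / 1731290625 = -0.00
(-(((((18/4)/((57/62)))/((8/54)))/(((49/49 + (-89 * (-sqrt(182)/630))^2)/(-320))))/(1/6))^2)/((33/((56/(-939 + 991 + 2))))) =-403603607215872000000/68482795136459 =-5893503.71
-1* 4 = -4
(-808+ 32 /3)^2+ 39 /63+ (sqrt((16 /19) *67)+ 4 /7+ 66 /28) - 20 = 4 *sqrt(1273) /19+ 80101223 /126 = 635731.50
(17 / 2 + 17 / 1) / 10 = 51 / 20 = 2.55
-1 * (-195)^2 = -38025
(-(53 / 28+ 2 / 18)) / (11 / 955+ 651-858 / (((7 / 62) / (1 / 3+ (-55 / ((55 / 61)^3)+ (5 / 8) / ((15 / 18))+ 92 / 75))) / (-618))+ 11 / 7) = 0.00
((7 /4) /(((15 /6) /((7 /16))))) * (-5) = -49 /32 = -1.53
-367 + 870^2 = 756533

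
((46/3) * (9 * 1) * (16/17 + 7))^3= 6466042647000/4913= 1316108822.92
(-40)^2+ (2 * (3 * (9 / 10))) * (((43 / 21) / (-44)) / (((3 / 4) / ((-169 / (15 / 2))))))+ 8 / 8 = 3096459 / 1925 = 1608.55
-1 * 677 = -677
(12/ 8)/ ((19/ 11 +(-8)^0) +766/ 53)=1749/ 20032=0.09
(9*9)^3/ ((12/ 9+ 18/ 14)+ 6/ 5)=139155.37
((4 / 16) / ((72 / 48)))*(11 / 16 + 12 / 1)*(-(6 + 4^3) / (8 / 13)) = -92365 / 384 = -240.53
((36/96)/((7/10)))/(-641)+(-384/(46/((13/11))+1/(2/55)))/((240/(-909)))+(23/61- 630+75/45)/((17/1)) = -7253129949539/482145828780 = -15.04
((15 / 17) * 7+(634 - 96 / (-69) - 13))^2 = 60402892900 / 152881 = 395097.45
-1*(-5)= 5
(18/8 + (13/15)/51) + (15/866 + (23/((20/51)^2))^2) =237115560122921/10599840000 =22369.73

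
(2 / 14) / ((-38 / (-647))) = 647 / 266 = 2.43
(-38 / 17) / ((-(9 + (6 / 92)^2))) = 80408 / 323901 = 0.25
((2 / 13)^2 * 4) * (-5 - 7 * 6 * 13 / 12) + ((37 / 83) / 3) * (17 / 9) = -1704427 / 378729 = -4.50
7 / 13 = 0.54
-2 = -2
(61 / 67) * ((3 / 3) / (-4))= -61 / 268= -0.23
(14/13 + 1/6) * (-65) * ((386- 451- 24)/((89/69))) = 11155/2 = 5577.50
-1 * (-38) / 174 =19 / 87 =0.22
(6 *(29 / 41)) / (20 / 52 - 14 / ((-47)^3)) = 78282542 / 7097059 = 11.03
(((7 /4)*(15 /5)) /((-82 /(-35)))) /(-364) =-105 /17056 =-0.01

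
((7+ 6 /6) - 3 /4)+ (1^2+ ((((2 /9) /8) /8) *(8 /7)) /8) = 16633 /2016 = 8.25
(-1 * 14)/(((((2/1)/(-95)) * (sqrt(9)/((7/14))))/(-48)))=-5320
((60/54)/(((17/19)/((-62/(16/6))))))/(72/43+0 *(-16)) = -126635/7344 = -17.24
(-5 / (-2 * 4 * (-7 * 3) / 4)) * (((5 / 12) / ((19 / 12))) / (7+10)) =-0.00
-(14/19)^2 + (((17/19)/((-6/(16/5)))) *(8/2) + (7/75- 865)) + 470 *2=1966772/27075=72.64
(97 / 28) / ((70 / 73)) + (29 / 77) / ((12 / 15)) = 4.08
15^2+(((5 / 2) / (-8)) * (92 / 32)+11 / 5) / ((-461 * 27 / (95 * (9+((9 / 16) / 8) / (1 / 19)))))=224.90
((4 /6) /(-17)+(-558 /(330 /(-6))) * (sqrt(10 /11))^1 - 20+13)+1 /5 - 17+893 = 558 * sqrt(110) /605+221636 /255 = 878.83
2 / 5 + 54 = 272 / 5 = 54.40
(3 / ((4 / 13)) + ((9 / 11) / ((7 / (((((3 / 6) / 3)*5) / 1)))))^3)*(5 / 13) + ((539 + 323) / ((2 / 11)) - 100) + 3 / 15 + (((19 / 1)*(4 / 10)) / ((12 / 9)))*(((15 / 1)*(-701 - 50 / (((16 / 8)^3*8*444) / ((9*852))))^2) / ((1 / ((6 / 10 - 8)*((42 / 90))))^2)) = 3954282698981778685219 / 7596709120000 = 520525748.26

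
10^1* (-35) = -350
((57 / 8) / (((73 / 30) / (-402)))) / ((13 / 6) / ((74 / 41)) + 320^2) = -569430 / 49537727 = -0.01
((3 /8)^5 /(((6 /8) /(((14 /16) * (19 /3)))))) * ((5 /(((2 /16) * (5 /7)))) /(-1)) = -25137 /8192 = -3.07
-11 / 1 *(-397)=4367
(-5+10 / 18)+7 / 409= -4.43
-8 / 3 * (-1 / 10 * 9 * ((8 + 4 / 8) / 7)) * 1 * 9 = 26.23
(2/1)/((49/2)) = 4/49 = 0.08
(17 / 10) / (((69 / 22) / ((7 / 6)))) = 1309 / 2070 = 0.63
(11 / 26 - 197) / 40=-5111 / 1040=-4.91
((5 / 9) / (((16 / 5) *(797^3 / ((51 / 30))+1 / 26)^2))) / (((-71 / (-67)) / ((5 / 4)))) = 409043375 / 177140336461706335559996016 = 0.00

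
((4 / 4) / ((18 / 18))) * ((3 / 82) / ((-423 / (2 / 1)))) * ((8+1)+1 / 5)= -46 / 28905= -0.00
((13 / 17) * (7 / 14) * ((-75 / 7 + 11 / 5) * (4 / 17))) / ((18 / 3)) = -3874 / 30345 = -0.13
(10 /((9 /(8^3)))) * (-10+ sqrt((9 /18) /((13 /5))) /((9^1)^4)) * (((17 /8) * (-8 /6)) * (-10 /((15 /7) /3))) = -6092800 /27+ 304640 * sqrt(130) /2302911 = -225657.75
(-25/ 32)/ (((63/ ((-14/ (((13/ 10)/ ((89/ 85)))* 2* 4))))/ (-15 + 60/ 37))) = -122375/ 523328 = -0.23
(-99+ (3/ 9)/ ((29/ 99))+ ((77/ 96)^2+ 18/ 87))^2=672249309028441/ 71430045696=9411.30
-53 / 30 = -1.77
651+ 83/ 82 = 53465/ 82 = 652.01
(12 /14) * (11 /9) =22 /21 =1.05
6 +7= 13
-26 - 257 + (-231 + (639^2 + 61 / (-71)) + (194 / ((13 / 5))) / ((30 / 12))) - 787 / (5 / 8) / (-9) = 16945278928 / 41535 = 407975.90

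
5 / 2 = 2.50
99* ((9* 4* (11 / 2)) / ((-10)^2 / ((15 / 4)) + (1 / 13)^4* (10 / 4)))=3359116332 / 4569775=735.07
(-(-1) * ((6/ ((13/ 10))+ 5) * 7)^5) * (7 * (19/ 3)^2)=1296120880126953125/ 3341637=387870040979.00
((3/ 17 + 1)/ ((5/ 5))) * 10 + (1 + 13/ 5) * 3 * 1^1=22.56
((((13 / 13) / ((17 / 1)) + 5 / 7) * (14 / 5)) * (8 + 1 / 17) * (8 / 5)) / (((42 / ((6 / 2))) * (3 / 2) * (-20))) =-50416 / 758625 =-0.07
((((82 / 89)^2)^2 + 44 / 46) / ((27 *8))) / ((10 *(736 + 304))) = 413711 / 554139472512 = 0.00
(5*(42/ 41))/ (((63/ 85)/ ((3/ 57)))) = 850/ 2337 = 0.36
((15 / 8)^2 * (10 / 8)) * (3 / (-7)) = -3375 / 1792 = -1.88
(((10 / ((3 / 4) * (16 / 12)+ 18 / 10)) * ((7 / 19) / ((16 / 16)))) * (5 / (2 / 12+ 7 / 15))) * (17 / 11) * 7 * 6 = 2677500 / 3971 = 674.26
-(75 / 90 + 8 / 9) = -31 / 18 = -1.72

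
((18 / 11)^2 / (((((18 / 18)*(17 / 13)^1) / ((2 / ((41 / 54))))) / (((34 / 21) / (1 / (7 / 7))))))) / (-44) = -75816 / 381997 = -0.20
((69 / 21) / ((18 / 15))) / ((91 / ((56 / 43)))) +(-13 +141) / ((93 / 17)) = 8528948 / 363909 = 23.44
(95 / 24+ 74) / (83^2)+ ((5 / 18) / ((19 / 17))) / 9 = 3302083 / 84817368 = 0.04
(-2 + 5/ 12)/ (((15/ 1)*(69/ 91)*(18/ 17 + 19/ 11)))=-323323/ 6470820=-0.05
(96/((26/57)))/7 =2736/91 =30.07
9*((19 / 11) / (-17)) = -171 / 187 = -0.91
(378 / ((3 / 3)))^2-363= 142521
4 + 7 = 11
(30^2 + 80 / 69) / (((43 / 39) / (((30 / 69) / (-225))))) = -323336 / 204723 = -1.58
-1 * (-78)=78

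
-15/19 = -0.79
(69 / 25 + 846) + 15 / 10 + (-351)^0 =42563 / 50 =851.26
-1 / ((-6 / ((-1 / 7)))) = -0.02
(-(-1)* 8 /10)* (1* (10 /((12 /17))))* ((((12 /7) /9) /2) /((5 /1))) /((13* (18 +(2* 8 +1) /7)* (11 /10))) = 136 /184041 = 0.00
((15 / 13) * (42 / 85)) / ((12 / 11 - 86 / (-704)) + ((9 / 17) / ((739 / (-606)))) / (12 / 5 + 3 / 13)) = 622746432 / 1144758407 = 0.54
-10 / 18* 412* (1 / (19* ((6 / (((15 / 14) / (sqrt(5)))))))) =-515* sqrt(5) / 1197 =-0.96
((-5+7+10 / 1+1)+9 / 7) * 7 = 100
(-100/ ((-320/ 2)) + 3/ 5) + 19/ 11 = 1299/ 440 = 2.95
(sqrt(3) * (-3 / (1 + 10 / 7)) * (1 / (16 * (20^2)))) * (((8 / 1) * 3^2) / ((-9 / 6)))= 63 * sqrt(3) / 6800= 0.02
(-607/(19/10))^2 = 36844900/361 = 102063.43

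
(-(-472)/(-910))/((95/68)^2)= -1091264/4106375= -0.27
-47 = -47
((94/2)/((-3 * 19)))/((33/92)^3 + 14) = -36598336/623441433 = -0.06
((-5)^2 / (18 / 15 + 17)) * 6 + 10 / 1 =1660 / 91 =18.24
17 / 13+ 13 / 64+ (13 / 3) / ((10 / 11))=78343 / 12480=6.28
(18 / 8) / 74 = 9 / 296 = 0.03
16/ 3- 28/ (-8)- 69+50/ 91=-32551/ 546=-59.62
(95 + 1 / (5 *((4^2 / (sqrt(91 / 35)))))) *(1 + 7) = sqrt(65) / 50 + 760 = 760.16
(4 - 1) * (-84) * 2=-504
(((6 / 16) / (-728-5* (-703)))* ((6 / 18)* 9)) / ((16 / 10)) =15 / 59456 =0.00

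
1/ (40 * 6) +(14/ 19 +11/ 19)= 6019/ 4560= 1.32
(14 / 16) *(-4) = -7 / 2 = -3.50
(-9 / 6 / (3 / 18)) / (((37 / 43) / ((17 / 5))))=-6579 / 185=-35.56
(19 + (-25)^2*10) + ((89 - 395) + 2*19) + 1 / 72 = 432073 / 72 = 6001.01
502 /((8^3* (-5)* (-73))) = 251 /93440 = 0.00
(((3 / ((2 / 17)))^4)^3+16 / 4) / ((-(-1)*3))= 309629344375621431985 / 12288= 25197700551401483.72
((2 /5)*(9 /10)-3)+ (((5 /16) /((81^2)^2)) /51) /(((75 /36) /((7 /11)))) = -2125130522293 /804973682700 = -2.64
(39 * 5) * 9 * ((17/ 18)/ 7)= 236.79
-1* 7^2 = -49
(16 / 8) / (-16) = -1 / 8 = -0.12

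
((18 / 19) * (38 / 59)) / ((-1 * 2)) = -18 / 59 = -0.31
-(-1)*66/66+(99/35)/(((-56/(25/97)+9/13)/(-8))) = 544217/492737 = 1.10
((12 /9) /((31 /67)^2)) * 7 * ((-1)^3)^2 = 125692 /2883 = 43.60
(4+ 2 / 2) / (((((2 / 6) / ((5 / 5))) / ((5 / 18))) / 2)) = 25 / 3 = 8.33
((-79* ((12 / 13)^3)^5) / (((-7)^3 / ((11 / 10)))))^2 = 44814333626336991679294107756911394816 / 7705996686994309366095287388034384545025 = 0.01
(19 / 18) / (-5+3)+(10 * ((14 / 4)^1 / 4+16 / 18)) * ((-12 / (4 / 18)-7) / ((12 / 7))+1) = -263753 / 432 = -610.54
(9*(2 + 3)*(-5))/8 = -225/8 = -28.12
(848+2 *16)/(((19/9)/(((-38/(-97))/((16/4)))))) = 3960/97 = 40.82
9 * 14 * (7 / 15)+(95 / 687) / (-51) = 58.80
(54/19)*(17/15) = 306/95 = 3.22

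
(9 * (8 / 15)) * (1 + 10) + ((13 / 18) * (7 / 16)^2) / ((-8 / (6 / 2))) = 3240847 / 61440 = 52.75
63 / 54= 7 / 6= 1.17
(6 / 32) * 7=21 / 16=1.31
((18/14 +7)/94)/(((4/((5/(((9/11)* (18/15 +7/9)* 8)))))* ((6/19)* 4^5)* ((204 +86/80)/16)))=757625/368934978048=0.00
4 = 4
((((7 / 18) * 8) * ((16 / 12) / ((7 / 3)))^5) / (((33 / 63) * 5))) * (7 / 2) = 2048 / 8085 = 0.25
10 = 10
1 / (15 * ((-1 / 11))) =-11 / 15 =-0.73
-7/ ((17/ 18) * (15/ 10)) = -84/ 17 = -4.94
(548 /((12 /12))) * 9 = 4932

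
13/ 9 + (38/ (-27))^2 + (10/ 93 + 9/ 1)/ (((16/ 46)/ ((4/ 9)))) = 680801/ 45198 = 15.06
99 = 99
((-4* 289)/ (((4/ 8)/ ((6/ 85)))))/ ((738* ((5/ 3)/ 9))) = -1224/ 1025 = -1.19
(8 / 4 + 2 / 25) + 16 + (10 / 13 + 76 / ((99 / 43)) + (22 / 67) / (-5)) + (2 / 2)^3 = 113808613 / 2155725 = 52.79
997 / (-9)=-997 / 9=-110.78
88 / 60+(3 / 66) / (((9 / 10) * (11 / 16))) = 8386 / 5445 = 1.54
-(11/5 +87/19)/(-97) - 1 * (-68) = 627264/9215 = 68.07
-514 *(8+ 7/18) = -38807/9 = -4311.89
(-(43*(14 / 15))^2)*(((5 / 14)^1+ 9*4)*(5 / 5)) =-13175974 / 225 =-58559.88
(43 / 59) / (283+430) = 43 / 42067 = 0.00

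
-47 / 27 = -1.74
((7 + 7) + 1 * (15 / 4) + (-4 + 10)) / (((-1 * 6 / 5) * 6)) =-475 / 144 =-3.30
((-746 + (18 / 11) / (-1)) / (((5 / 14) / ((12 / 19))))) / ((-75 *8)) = 57568 / 26125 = 2.20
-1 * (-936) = 936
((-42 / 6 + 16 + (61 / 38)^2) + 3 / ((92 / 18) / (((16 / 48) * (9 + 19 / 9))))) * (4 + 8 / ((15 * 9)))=55.82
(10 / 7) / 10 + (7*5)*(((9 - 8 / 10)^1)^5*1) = 5676954474 / 4375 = 1297589.59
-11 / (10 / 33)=-363 / 10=-36.30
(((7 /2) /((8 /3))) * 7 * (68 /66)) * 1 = 9.47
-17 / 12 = -1.42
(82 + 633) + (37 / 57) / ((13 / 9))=176716 / 247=715.45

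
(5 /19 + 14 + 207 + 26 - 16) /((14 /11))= 24167 /133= 181.71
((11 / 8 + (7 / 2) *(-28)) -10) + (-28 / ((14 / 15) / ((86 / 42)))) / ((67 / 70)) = -91551 / 536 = -170.80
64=64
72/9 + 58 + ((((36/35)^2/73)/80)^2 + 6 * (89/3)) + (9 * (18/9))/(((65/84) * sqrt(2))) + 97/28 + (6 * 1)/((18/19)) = 270.25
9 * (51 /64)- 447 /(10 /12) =-529.23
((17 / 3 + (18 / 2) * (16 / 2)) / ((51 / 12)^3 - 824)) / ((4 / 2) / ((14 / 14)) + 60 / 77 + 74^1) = -143528 / 106023591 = -0.00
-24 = -24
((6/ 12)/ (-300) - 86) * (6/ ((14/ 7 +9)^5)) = -4691/ 1464100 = -0.00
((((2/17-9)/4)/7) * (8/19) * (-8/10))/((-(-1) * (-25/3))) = -3624/282625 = -0.01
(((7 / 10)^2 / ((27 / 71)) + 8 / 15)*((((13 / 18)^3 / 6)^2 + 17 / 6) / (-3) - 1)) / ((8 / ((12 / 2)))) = -2.66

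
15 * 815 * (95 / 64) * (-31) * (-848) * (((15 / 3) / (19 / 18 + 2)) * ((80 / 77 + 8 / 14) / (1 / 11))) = 1064741631750 / 77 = 13827813399.35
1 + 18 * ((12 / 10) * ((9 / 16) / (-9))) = -7 / 20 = -0.35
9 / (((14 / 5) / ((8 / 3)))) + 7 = 109 / 7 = 15.57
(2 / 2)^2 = 1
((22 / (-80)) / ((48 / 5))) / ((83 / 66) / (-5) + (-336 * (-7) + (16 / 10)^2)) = -3025 / 248614976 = -0.00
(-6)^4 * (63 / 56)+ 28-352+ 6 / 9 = 3404 / 3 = 1134.67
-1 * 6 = -6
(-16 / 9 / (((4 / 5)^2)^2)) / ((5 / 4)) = -125 / 36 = -3.47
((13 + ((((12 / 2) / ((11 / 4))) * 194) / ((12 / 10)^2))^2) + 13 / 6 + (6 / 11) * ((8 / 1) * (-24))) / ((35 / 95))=510244829 / 2178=234272.19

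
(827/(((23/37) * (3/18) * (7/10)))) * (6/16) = 1376955/322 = 4276.26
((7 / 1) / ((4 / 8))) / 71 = 14 / 71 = 0.20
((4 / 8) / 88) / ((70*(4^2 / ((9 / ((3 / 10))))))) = 0.00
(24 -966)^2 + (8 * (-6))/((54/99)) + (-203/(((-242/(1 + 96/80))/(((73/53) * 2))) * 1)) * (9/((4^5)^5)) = 2912038260142873992366331/3281998228446248960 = 887276.00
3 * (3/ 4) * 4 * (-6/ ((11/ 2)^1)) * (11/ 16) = -27/ 4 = -6.75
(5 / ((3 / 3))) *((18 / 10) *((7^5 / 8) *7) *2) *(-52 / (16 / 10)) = -68824665 / 8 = -8603083.12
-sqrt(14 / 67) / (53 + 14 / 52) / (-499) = 26*sqrt(938) / 46304705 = 0.00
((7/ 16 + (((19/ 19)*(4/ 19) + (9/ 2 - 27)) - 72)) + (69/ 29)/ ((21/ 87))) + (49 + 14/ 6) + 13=-125519/ 6384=-19.66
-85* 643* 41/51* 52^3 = -18534243520/3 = -6178081173.33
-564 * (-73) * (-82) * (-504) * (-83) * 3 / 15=-141229182528 / 5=-28245836505.60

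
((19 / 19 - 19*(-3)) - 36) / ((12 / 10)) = 55 / 3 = 18.33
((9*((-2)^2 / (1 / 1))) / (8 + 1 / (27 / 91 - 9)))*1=28512 / 6245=4.57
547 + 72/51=9323/17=548.41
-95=-95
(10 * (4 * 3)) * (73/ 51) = 2920/ 17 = 171.76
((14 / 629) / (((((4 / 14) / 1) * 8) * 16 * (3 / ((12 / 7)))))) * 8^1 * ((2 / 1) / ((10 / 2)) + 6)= 56 / 3145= 0.02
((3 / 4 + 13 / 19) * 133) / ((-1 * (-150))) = 763 / 600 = 1.27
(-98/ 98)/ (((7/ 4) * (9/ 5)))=-0.32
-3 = -3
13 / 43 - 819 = -35204 / 43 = -818.70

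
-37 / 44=-0.84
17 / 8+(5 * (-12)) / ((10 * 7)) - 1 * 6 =-265 / 56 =-4.73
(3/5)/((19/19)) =3/5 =0.60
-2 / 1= -2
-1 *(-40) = 40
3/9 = 1/3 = 0.33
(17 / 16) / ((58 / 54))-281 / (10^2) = -21121 / 11600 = -1.82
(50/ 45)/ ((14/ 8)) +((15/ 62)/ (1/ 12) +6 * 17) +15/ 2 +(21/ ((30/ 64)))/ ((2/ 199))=89264563/ 19530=4570.64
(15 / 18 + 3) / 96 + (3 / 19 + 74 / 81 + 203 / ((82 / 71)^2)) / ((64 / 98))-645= -135861251617 / 331143552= -410.28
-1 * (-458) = 458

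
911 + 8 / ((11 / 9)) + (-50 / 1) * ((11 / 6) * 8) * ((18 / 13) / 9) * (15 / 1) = -110791 / 143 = -774.76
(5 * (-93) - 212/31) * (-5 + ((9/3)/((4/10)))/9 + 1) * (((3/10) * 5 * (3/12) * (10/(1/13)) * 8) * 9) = 162579105/31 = 5244487.26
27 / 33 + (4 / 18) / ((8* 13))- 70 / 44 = -3967 / 5148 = -0.77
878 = 878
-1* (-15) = 15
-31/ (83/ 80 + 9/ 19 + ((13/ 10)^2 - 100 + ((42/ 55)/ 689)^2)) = 87310686320/ 272631320461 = 0.32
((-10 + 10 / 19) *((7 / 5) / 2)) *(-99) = 12474 / 19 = 656.53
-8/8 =-1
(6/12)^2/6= 0.04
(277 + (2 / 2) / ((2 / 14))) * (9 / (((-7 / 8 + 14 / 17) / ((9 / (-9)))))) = 347616 / 7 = 49659.43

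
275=275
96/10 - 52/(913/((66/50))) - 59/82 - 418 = -69624477/170150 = -409.19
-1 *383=-383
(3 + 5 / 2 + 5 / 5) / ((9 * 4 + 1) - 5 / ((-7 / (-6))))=0.20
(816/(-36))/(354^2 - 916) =-17/93300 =-0.00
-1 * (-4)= 4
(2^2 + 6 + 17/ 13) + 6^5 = 7787.31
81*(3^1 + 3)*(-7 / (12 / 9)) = -5103 / 2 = -2551.50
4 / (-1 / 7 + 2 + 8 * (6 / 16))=14 / 17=0.82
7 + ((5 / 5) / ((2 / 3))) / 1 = 17 / 2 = 8.50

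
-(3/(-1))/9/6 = 1/18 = 0.06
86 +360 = 446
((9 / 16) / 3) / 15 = 0.01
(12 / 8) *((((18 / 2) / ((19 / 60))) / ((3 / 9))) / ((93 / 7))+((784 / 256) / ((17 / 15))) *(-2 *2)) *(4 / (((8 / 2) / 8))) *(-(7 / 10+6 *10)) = 64053675 / 20026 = 3198.53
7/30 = 0.23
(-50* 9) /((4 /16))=-1800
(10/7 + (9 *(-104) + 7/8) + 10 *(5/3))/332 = -154061/55776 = -2.76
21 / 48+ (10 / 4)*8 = 327 / 16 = 20.44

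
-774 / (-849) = 258 / 283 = 0.91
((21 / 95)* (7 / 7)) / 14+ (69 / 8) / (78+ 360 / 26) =33181 / 302480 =0.11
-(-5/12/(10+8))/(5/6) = 1/36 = 0.03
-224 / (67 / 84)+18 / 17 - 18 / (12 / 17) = -695421 / 2278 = -305.28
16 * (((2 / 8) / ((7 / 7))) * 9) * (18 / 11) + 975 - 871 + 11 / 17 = 163.56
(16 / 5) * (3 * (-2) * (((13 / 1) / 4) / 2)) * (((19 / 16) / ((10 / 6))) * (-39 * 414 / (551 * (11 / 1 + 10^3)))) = 314847 / 488650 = 0.64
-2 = -2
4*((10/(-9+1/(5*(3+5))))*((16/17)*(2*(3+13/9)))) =-37.29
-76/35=-2.17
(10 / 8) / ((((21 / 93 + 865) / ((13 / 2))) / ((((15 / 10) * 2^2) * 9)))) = 54405 / 107288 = 0.51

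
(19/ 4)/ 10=19/ 40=0.48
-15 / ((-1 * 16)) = 15 / 16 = 0.94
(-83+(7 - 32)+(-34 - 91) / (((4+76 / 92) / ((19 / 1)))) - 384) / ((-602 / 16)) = 873896 / 33411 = 26.16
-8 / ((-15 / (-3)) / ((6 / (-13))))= 48 / 65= 0.74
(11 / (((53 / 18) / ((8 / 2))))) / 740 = 198 / 9805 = 0.02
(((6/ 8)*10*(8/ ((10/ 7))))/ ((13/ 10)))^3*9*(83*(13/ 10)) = 5534373600/ 169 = 32747772.78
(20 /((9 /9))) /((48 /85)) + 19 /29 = 36.07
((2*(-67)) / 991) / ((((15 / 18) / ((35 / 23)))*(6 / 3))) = -2814 / 22793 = -0.12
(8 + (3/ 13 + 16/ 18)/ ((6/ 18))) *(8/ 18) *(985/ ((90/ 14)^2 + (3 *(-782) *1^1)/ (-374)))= 235195345/ 2251314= 104.47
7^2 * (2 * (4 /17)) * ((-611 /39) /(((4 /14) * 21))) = -9212 /153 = -60.21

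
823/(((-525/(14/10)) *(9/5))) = -823/675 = -1.22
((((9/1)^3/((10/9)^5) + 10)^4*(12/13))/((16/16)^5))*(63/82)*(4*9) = 6402633571949710182759309544866981/6662500000000000000000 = 960995658078.76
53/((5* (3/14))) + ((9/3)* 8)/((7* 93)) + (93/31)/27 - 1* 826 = -7581403/9765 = -776.39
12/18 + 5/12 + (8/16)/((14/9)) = 1.40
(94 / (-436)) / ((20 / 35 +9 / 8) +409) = -1316 / 2506891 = -0.00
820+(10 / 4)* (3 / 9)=4925 / 6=820.83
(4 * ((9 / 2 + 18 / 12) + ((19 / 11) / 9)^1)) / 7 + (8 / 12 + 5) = 6379 / 693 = 9.20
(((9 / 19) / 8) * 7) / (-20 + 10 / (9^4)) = -413343 / 19943920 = -0.02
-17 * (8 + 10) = -306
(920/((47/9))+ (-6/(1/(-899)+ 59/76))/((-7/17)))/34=566232776/98744415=5.73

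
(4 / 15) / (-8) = -1 / 30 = -0.03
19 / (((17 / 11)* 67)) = 209 / 1139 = 0.18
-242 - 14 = -256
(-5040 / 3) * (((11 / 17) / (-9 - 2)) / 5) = 19.76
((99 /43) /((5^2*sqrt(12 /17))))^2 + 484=2237345539 /4622500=484.01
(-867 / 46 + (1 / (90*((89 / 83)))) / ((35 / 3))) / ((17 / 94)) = -1903907302 / 18269475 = -104.21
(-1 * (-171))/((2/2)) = 171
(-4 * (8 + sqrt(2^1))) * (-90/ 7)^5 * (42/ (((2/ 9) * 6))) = 106288200000 * sqrt(2)/ 2401 + 850305600000/ 2401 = 416751276.12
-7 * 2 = -14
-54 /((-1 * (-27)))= -2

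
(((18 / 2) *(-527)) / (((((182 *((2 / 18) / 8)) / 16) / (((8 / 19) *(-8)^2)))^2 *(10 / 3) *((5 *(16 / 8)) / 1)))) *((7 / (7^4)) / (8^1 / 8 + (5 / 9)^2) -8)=44981951608626610176 / 1358626198475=33108408.82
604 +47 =651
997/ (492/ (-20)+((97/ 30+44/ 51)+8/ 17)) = -29910/ 601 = -49.77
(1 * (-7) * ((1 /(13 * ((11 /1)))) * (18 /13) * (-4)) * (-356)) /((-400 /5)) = 11214 /9295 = 1.21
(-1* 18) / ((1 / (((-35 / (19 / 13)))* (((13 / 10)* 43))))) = 457821 / 19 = 24095.84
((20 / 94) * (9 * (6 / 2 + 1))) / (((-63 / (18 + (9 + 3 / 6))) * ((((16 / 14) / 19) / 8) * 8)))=-5225 / 94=-55.59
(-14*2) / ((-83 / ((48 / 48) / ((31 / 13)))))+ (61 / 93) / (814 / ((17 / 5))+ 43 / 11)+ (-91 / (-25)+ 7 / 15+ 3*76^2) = 152186789932109 / 8780555475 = 17332.25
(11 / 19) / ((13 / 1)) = 0.04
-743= -743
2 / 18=1 / 9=0.11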